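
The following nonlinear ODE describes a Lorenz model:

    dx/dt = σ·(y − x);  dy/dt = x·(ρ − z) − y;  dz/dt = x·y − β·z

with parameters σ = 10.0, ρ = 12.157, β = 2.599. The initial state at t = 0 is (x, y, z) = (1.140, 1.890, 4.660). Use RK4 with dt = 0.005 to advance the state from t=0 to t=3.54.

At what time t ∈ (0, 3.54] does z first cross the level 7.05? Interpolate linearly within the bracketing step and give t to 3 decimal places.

t=0.000: state=(1.140, 1.890, 4.660)
step 1 (dt=0.005): k1=(7.500, 6.657, -9.957), k2=(7.479, 6.809, -9.837), k3=(7.483, 6.808, -9.838), k4=(7.466, 6.961, -9.718); state += dt/6·(k1+2k2+2k3+k4)
t=0.005: state=(1.177, 1.924, 4.611)
t=0.010: state=(1.215, 1.960, 4.563)
t=0.015: state=(1.252, 1.997, 4.516)
continuing one RK4 step at a time; state shown every 40 steps (Δt=0.2):
t=0.200: state=(3.113, 4.576, 3.851)
t=0.365: state=(6.434, 8.844, 7.009)
next step: t=0.370: state=(6.554, 8.963, 7.206) — z has crossed 7.05
linear interpolation between t=0.365 (7.00884) and t=0.370 (7.20560) → t≈0.366

t = 0.366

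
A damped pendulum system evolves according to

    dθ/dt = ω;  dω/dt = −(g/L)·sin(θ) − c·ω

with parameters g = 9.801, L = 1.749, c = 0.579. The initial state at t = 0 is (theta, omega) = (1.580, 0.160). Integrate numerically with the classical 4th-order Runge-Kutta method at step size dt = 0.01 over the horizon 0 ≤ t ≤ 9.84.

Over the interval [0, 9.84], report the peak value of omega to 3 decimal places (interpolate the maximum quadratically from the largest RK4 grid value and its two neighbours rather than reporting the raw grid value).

t=0.000: state=(1.580, 0.160)
step 1 (dt=0.01): k1=(0.160, -5.696), k2=(0.132, -5.680), k3=(0.132, -5.680), k4=(0.103, -5.663); state += dt/6·(k1+2k2+2k3+k4)
t=0.010: state=(1.581, 0.103)
t=0.020: state=(1.582, 0.047)
t=0.030: state=(1.582, -0.009)
continuing one RK4 step at a time; state shown every 50 steps (Δt=0.5):
t=0.500: state=(1.018, -2.236)
t=1.000: state=(-0.289, -2.426)
t=1.500: state=(-0.979, -0.197)
t=2.000: state=(-0.561, 1.645)
t=2.500: state=(0.312, 1.451)
t=3.000: state=(0.641, -0.189)
t=3.500: state=(0.229, -1.233)
t=4.000: state=(-0.320, -0.729)
t=4.500: state=(-0.392, 0.415)
t=5.000: state=(-0.031, 0.840)
t=5.500: state=(0.272, 0.259)
t=6.000: state=(0.208, -0.451)
t=6.500: state=(-0.063, -0.501)
t=7.000: state=(-0.198, 0.001)
t=7.500: state=(-0.086, 0.376)
t=8.000: state=(0.091, 0.252)
t=8.500: state=(0.125, -0.113)
t=9.000: state=(0.016, -0.264)
t=9.500: state=(-0.083, -0.092)
t=9.840: state=(-0.085, 0.077)
largest grid value and its neighbours: omega(2.200)=1.85757, omega(2.210)=1.85764, omega(2.220)=1.85670
parabola through these three points peaks at t≈2.206 with omega≈1.85774

max omega = 1.858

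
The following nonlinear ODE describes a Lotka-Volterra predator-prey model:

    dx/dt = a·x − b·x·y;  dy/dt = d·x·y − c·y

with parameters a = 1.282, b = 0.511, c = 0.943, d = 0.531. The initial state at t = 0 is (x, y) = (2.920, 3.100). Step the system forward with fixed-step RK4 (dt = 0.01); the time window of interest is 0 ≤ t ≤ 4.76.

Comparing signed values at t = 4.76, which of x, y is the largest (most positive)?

t=0.000: state=(2.920, 3.100)
step 1 (dt=0.01): k1=(-0.882, 1.883), k2=(-0.895, 1.882), k3=(-0.895, 1.882), k4=(-0.907, 1.880); state += dt/6·(k1+2k2+2k3+k4)
t=0.010: state=(2.911, 3.119)
t=0.020: state=(2.902, 3.138)
t=0.030: state=(2.892, 3.156)
continuing one RK4 step at a time; state shown every 20 steps (Δt=0.2):
t=0.200: state=(2.698, 3.462)
t=0.400: state=(2.408, 3.761)
t=0.600: state=(2.096, 3.956)
t=0.800: state=(1.799, 4.028)
t=1.000: state=(1.542, 3.982)
t=1.200: state=(1.336, 3.840)
t=1.400: state=(1.178, 3.633)
t=1.600: state=(1.063, 3.387)
t=1.800: state=(0.985, 3.126)
t=2.000: state=(0.937, 2.866)
t=2.200: state=(0.915, 2.618)
t=2.400: state=(0.916, 2.389)
t=2.600: state=(0.937, 2.183)
t=2.800: state=(0.978, 2.000)
t=3.000: state=(1.039, 1.844)
t=3.200: state=(1.119, 1.712)
t=3.400: state=(1.221, 1.605)
t=3.600: state=(1.345, 1.523)
t=3.800: state=(1.493, 1.466)
t=4.000: state=(1.664, 1.435)
t=4.200: state=(1.857, 1.432)
t=4.400: state=(2.071, 1.461)
t=4.600: state=(2.298, 1.526)
t=4.760: state=(2.483, 1.608)
compare at T: x=2.483, y=1.608

largest component: x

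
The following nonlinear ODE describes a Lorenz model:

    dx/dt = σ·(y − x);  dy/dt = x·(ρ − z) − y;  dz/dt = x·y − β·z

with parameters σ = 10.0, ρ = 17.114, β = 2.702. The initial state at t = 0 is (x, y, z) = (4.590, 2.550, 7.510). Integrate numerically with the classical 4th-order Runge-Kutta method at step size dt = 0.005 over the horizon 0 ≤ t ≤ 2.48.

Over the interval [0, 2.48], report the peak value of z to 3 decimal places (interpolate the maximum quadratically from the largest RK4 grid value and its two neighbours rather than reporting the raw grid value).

t=0.000: state=(4.590, 2.550, 7.510)
step 1 (dt=0.005): k1=(-20.400, 41.532, -8.588), k2=(-18.852, 41.036, -8.188), k3=(-18.903, 41.070, -8.186), k4=(-17.401, 40.603, -7.795); state += dt/6·(k1+2k2+2k3+k4)
t=0.005: state=(4.496, 2.755, 7.469)
t=0.010: state=(4.416, 2.956, 7.432)
t=0.015: state=(4.349, 3.153, 7.399)
continuing one RK4 step at a time; state shown every 20 steps (Δt=0.1):
t=0.100: state=(4.706, 6.352, 7.474)
t=0.200: state=(7.262, 10.492, 10.184)
t=0.300: state=(10.298, 12.425, 17.177)
t=0.400: state=(10.183, 7.698, 22.825)
t=0.500: state=(6.550, 2.668, 21.040)
t=0.600: state=(3.520, 1.483, 16.850)
t=0.700: state=(2.342, 1.884, 13.254)
t=0.800: state=(2.382, 2.857, 10.586)
t=0.900: state=(3.258, 4.552, 8.981)
t=1.000: state=(5.040, 7.339, 9.017)
t=1.100: state=(7.766, 10.729, 12.086)
t=1.200: state=(10.120, 11.261, 18.423)
t=1.300: state=(9.298, 6.673, 22.082)
t=1.400: state=(6.075, 2.915, 19.908)
t=1.500: state=(3.696, 2.168, 16.173)
t=1.600: state=(2.899, 2.734, 13.007)
t=1.700: state=(3.220, 3.990, 10.803)
t=1.800: state=(4.429, 6.087, 9.921)
t=1.900: state=(6.520, 8.975, 11.231)
t=2.000: state=(8.930, 10.921, 15.604)
t=2.100: state=(9.640, 8.802, 20.420)
t=2.200: state=(7.561, 4.745, 20.690)
t=2.300: state=(4.984, 2.943, 17.757)
t=2.400: state=(3.664, 3.030, 14.609)
t=2.480: state=(3.522, 3.762, 12.625)
largest grid value and its neighbours: z(0.415)=22.97626, z(0.420)=22.98373, z(0.425)=22.97101
parabola through these three points peaks at t≈0.419 with z≈22.98390

max z = 22.984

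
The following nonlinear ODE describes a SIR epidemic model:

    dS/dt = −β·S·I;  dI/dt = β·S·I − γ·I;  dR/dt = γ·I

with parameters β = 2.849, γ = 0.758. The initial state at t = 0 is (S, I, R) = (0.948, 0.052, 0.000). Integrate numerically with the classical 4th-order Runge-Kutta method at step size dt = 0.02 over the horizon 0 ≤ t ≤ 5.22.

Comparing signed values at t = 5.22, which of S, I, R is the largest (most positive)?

t=0.000: state=(0.948, 0.052, 0.000)
step 1 (dt=0.02): k1=(-0.140, 0.101, 0.039), k2=(-0.143, 0.103, 0.040), k3=(-0.143, 0.103, 0.040), k4=(-0.146, 0.105, 0.041); state += dt/6·(k1+2k2+2k3+k4)
t=0.020: state=(0.945, 0.054, 0.001)
t=0.040: state=(0.942, 0.056, 0.002)
t=0.060: state=(0.939, 0.058, 0.003)
continuing one RK4 step at a time; state shown every 10 steps (Δt=0.2):
t=0.200: state=(0.914, 0.076, 0.010)
t=0.400: state=(0.868, 0.109, 0.023)
t=0.600: state=(0.807, 0.150, 0.043)
t=0.800: state=(0.730, 0.200, 0.070)
t=1.000: state=(0.641, 0.255, 0.104)
t=1.200: state=(0.546, 0.307, 0.147)
t=1.400: state=(0.453, 0.351, 0.197)
t=1.600: state=(0.367, 0.380, 0.252)
t=1.800: state=(0.294, 0.394, 0.311)
t=2.000: state=(0.235, 0.394, 0.371)
t=2.200: state=(0.188, 0.382, 0.430)
t=2.400: state=(0.152, 0.361, 0.486)
t=2.600: state=(0.125, 0.336, 0.539)
t=2.800: state=(0.104, 0.308, 0.588)
t=3.000: state=(0.088, 0.279, 0.633)
t=3.200: state=(0.076, 0.252, 0.673)
t=3.400: state=(0.066, 0.225, 0.709)
t=3.600: state=(0.058, 0.200, 0.741)
t=3.800: state=(0.053, 0.178, 0.770)
t=4.000: state=(0.048, 0.157, 0.795)
t=4.200: state=(0.044, 0.139, 0.818)
t=4.400: state=(0.041, 0.122, 0.837)
t=4.600: state=(0.038, 0.107, 0.855)
t=4.800: state=(0.036, 0.094, 0.870)
t=5.000: state=(0.034, 0.082, 0.883)
t=5.200: state=(0.033, 0.072, 0.895)
t=5.220: state=(0.033, 0.071, 0.896)
compare at T: S=0.033, I=0.071, R=0.896

largest component: R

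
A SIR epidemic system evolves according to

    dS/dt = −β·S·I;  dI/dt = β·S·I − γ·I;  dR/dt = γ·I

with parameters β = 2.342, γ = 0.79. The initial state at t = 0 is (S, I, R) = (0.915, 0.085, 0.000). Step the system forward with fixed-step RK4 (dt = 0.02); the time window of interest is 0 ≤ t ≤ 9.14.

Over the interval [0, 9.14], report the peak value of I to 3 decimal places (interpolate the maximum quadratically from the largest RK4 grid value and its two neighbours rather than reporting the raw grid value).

max I = 0.326

t=0.000: state=(0.915, 0.085, 0.000)
step 1 (dt=0.02): k1=(-0.182, 0.115, 0.067), k2=(-0.184, 0.116, 0.068), k3=(-0.184, 0.116, 0.068), k4=(-0.186, 0.117, 0.069); state += dt/6·(k1+2k2+2k3+k4)
t=0.020: state=(0.911, 0.087, 0.001)
t=0.040: state=(0.908, 0.090, 0.003)
t=0.060: state=(0.904, 0.092, 0.004)
continuing one RK4 step at a time; state shown every 25 steps (Δt=0.5):
t=0.500: state=(0.796, 0.157, 0.047)
t=1.000: state=(0.630, 0.244, 0.126)
t=1.500: state=(0.453, 0.310, 0.237)
t=2.000: state=(0.311, 0.325, 0.364)
t=2.500: state=(0.215, 0.297, 0.488)
t=3.000: state=(0.156, 0.248, 0.596)
t=3.500: state=(0.121, 0.196, 0.683)
t=4.000: state=(0.099, 0.150, 0.751)
t=4.500: state=(0.085, 0.112, 0.803)
t=5.000: state=(0.076, 0.083, 0.841)
t=5.500: state=(0.069, 0.061, 0.870)
t=6.000: state=(0.065, 0.044, 0.890)
t=6.500: state=(0.063, 0.032, 0.905)
t=7.000: state=(0.061, 0.023, 0.916)
t=7.500: state=(0.059, 0.017, 0.924)
t=8.000: state=(0.058, 0.012, 0.930)
t=8.500: state=(0.057, 0.009, 0.934)
t=9.000: state=(0.057, 0.006, 0.937)
t=9.140: state=(0.057, 0.006, 0.937)
largest grid value and its neighbours: I(1.880)=0.32605, I(1.900)=0.32607, I(1.920)=0.32600
parabola through these three points peaks at t≈1.894 with I≈0.32607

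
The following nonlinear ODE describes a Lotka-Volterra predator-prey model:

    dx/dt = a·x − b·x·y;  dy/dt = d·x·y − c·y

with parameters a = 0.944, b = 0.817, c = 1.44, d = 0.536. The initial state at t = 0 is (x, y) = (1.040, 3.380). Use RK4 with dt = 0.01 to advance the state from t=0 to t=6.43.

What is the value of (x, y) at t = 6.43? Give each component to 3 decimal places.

(x, y) = (1.067, 3.422)

t=0.000: state=(1.040, 3.380)
step 1 (dt=0.01): k1=(-1.890, -2.983), k2=(-1.860, -2.987), k3=(-1.861, -2.987), k4=(-1.831, -2.990); state += dt/6·(k1+2k2+2k3+k4)
t=0.010: state=(1.021, 3.350)
t=0.020: state=(1.003, 3.320)
t=0.030: state=(0.986, 3.290)
continuing one RK4 step at a time; state shown every 25 steps (Δt=0.25):
t=0.250: state=(0.712, 2.644)
t=0.500: state=(0.562, 2.007)
t=0.750: state=(0.499, 1.502)
t=1.000: state=(0.484, 1.119)
t=1.250: state=(0.503, 0.834)
t=1.500: state=(0.549, 0.624)
t=1.750: state=(0.622, 0.471)
t=2.000: state=(0.724, 0.359)
t=2.250: state=(0.860, 0.279)
t=2.500: state=(1.035, 0.221)
t=2.750: state=(1.258, 0.179)
t=3.000: state=(1.540, 0.151)
t=3.250: state=(1.895, 0.132)
t=3.500: state=(2.338, 0.122)
t=3.750: state=(2.888, 0.121)
t=4.000: state=(3.565, 0.130)
t=4.250: state=(4.386, 0.154)
t=4.500: state=(5.356, 0.206)
t=4.750: state=(6.438, 0.317)
t=5.000: state=(7.476, 0.563)
t=5.250: state=(8.031, 1.121)
t=5.500: state=(7.299, 2.225)
t=5.750: state=(5.081, 3.597)
t=6.000: state=(2.840, 4.229)
t=6.250: state=(1.547, 3.918)
t=6.430: state=(1.067, 3.422)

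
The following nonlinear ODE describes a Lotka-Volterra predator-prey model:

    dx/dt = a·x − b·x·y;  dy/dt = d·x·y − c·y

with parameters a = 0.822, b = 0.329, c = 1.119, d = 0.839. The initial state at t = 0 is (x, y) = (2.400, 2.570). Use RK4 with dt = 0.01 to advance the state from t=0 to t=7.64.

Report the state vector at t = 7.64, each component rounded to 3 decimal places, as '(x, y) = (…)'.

(x, y) = (1.787, 4.566)

t=0.000: state=(2.400, 2.570)
step 1 (dt=0.01): k1=(-0.056, 2.299), k2=(-0.066, 2.309), k3=(-0.066, 2.309), k4=(-0.075, 2.318); state += dt/6·(k1+2k2+2k3+k4)
t=0.010: state=(2.399, 2.593)
t=0.020: state=(2.399, 2.616)
t=0.030: state=(2.397, 2.640)
continuing one RK4 step at a time; state shown every 25 steps (Δt=0.25):
t=0.250: state=(2.327, 3.196)
t=0.500: state=(2.137, 3.866)
t=0.750: state=(1.862, 4.450)
t=1.000: state=(1.560, 4.816)
t=1.250: state=(1.282, 4.901)
t=1.500: state=(1.058, 4.731)
t=1.750: state=(0.892, 4.384)
t=2.000: state=(0.778, 3.945)
t=2.250: state=(0.704, 3.481)
t=2.500: state=(0.661, 3.035)
t=2.750: state=(0.644, 2.630)
t=3.000: state=(0.646, 2.276)
t=3.250: state=(0.667, 1.974)
t=3.500: state=(0.703, 1.722)
t=3.750: state=(0.756, 1.517)
t=4.000: state=(0.826, 1.353)
t=4.250: state=(0.912, 1.227)
t=4.500: state=(1.017, 1.135)
t=4.750: state=(1.141, 1.076)
t=5.000: state=(1.284, 1.048)
t=5.250: state=(1.447, 1.055)
t=5.500: state=(1.626, 1.101)
t=5.750: state=(1.818, 1.194)
t=6.000: state=(2.012, 1.349)
t=6.250: state=(2.192, 1.585)
t=6.500: state=(2.332, 1.928)
t=6.750: state=(2.399, 2.397)
t=7.000: state=(2.362, 2.992)
t=7.250: state=(2.207, 3.660)
t=7.500: state=(1.954, 4.287)
t=7.640: state=(1.787, 4.566)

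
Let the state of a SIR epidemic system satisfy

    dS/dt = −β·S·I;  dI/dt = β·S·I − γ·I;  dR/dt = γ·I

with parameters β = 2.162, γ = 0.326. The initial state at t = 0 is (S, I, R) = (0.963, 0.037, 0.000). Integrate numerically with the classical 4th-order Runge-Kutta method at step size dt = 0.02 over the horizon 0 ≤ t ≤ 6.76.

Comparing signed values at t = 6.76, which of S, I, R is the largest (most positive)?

t=0.000: state=(0.963, 0.037, 0.000)
step 1 (dt=0.02): k1=(-0.077, 0.065, 0.012), k2=(-0.078, 0.066, 0.012), k3=(-0.078, 0.066, 0.012), k4=(-0.080, 0.067, 0.012); state += dt/6·(k1+2k2+2k3+k4)
t=0.020: state=(0.961, 0.038, 0.000)
t=0.040: state=(0.960, 0.040, 0.000)
t=0.060: state=(0.958, 0.041, 0.001)
continuing one RK4 step at a time; state shown every 25 steps (Δt=0.5):
t=0.500: state=(0.904, 0.087, 0.010)
t=1.000: state=(0.785, 0.184, 0.031)
t=1.500: state=(0.595, 0.332, 0.073)
t=2.000: state=(0.383, 0.478, 0.139)
t=2.500: state=(0.217, 0.558, 0.225)
t=3.000: state=(0.118, 0.565, 0.317)
t=3.500: state=(0.065, 0.528, 0.407)
t=4.000: state=(0.038, 0.474, 0.488)
t=4.500: state=(0.023, 0.416, 0.561)
t=5.000: state=(0.015, 0.361, 0.624)
t=5.500: state=(0.011, 0.311, 0.679)
t=6.000: state=(0.008, 0.267, 0.726)
t=6.500: state=(0.006, 0.228, 0.766)
t=6.760: state=(0.005, 0.210, 0.784)
compare at T: S=0.005, I=0.210, R=0.784

largest component: R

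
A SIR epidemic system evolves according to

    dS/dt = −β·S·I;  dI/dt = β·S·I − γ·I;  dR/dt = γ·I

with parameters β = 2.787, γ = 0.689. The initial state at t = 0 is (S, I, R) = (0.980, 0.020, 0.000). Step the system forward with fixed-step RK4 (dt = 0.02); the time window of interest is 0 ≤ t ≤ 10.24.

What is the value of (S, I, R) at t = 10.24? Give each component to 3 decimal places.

t=0.000: state=(0.980, 0.020, 0.000)
step 1 (dt=0.02): k1=(-0.055, 0.041, 0.014), k2=(-0.056, 0.042, 0.014), k3=(-0.056, 0.042, 0.014), k4=(-0.057, 0.042, 0.014); state += dt/6·(k1+2k2+2k3+k4)
t=0.020: state=(0.979, 0.021, 0.000)
t=0.040: state=(0.978, 0.022, 0.001)
t=0.060: state=(0.977, 0.023, 0.001)
continuing one RK4 step at a time; state shown every 25 steps (Δt=0.5):
t=0.500: state=(0.934, 0.054, 0.012)
t=1.000: state=(0.826, 0.132, 0.042)
t=1.500: state=(0.631, 0.260, 0.109)
t=2.000: state=(0.402, 0.378, 0.220)
t=2.500: state=(0.229, 0.412, 0.359)
t=3.000: state=(0.132, 0.372, 0.495)
t=3.500: state=(0.082, 0.305, 0.612)
t=4.000: state=(0.056, 0.238, 0.706)
t=4.500: state=(0.042, 0.180, 0.777)
t=5.000: state=(0.034, 0.135, 0.831)
t=5.500: state=(0.029, 0.100, 0.871)
t=6.000: state=(0.026, 0.073, 0.901)
t=6.500: state=(0.023, 0.054, 0.923)
t=7.000: state=(0.022, 0.039, 0.939)
t=7.500: state=(0.021, 0.029, 0.950)
t=8.000: state=(0.020, 0.021, 0.959)
t=8.500: state=(0.020, 0.015, 0.965)
t=9.000: state=(0.019, 0.011, 0.969)
t=9.500: state=(0.019, 0.008, 0.973)
t=10.000: state=(0.019, 0.006, 0.975)
t=10.240: state=(0.019, 0.005, 0.976)

(S, I, R) = (0.019, 0.005, 0.976)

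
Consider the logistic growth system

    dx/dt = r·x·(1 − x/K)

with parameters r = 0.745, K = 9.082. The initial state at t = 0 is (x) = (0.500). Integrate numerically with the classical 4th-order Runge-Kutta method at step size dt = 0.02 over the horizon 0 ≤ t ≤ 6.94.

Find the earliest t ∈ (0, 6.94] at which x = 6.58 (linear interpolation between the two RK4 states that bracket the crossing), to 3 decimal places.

t=0.000: state=(0.500)
step 1 (dt=0.02): k1=(0.352), k2=(0.354), k3=(0.354), k4=(0.357); state += dt/6·(k1+2k2+2k3+k4)
t=0.020: state=(0.507)
t=0.040: state=(0.514)
t=0.060: state=(0.522)
continuing one RK4 step at a time; state shown every 25 steps (Δt=0.5):
t=0.500: state=(0.708)
t=1.000: state=(0.993)
t=1.500: state=(1.373)
t=2.000: state=(1.866)
t=2.500: state=(2.478)
t=3.000: state=(3.202)
t=3.500: state=(4.009)
t=4.000: state=(4.852)
t=4.500: state=(5.674)
t=5.000: state=(6.423)
t=5.100: state=(6.561)
next step: t=5.120: state=(6.588) — x has crossed 6.58
linear interpolation between t=5.100 (6.56136) and t=5.120 (6.58840) → t≈5.114

t = 5.114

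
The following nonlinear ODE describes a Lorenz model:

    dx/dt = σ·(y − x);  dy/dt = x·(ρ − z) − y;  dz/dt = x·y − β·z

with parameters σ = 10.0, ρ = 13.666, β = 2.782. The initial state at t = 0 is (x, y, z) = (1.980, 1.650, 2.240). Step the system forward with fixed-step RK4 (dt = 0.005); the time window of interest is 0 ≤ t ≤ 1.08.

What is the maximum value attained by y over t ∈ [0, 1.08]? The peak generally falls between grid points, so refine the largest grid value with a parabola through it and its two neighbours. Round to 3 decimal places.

max y = 12.459

t=0.000: state=(1.980, 1.650, 2.240)
step 1 (dt=0.005): k1=(-3.300, 20.973, -2.965), k2=(-2.693, 20.841, -2.854), k3=(-2.712, 20.859, -2.853), k4=(-2.121, 20.742, -2.742); state += dt/6·(k1+2k2+2k3+k4)
t=0.005: state=(1.966, 1.754, 2.226)
t=0.010: state=(1.959, 1.858, 2.213)
t=0.015: state=(1.956, 1.960, 2.201)
continuing one RK4 step at a time; state shown every 10 steps (Δt=0.05):
t=0.050: state=(2.070, 2.682, 2.151)
t=0.100: state=(2.548, 3.831, 2.221)
t=0.150: state=(3.346, 5.255, 2.557)
t=0.200: state=(4.464, 7.032, 3.347)
t=0.250: state=(5.910, 9.105, 4.876)
t=0.300: state=(7.612, 11.141, 7.470)
t=0.350: state=(9.308, 12.388, 11.223)
t=0.400: state=(10.484, 11.898, 15.498)
t=0.450: state=(10.566, 9.420, 18.831)
t=0.500: state=(9.397, 6.041, 20.016)
t=0.550: state=(7.444, 3.237, 19.216)
t=0.600: state=(5.403, 1.602, 17.420)
t=0.650: state=(3.736, 0.906, 15.412)
t=0.700: state=(2.574, 0.735, 13.526)
t=0.750: state=(1.860, 0.801, 11.846)
t=0.800: state=(1.476, 0.966, 10.375)
t=0.850: state=(1.321, 1.185, 9.097)
t=0.900: state=(1.323, 1.455, 7.996)
t=0.950: state=(1.445, 1.798, 7.062)
t=1.000: state=(1.674, 2.241, 6.291)
t=1.050: state=(2.016, 2.822, 5.692)
t=1.080: state=(2.282, 3.253, 5.424)
largest grid value and its neighbours: y(0.360)=12.45418, y(0.365)=12.45844, y(0.370)=12.44242
parabola through these three points peaks at t≈0.364 with y≈12.45929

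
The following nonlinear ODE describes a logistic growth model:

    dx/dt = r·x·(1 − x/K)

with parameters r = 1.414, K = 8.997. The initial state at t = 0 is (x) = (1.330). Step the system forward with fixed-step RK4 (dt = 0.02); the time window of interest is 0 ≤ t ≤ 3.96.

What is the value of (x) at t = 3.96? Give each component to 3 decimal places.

(x) = (8.809)

t=0.000: state=(1.330)
step 1 (dt=0.02): k1=(1.603), k2=(1.619), k3=(1.619), k4=(1.635); state += dt/6·(k1+2k2+2k3+k4)
t=0.020: state=(1.362)
t=0.040: state=(1.395)
t=0.060: state=(1.429)
continuing one RK4 step at a time; state shown every 10 steps (Δt=0.2):
t=0.200: state=(1.683)
t=0.400: state=(2.105)
t=0.600: state=(2.594)
t=0.800: state=(3.146)
t=1.000: state=(3.746)
t=1.200: state=(4.375)
t=1.400: state=(5.009)
t=1.600: state=(5.623)
t=1.800: state=(6.195)
t=2.000: state=(6.710)
t=2.200: state=(7.158)
t=2.400: state=(7.538)
t=2.600: state=(7.851)
t=2.800: state=(8.106)
t=3.000: state=(8.308)
t=3.200: state=(8.468)
t=3.400: state=(8.592)
t=3.600: state=(8.689)
t=3.800: state=(8.763)
t=3.960: state=(8.809)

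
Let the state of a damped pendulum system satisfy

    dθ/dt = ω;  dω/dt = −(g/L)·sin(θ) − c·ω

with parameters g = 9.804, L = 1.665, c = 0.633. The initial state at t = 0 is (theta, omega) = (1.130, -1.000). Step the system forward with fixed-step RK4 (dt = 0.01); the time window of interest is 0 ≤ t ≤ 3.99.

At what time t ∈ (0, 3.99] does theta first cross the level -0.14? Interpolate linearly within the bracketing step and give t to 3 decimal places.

t = 0.655

t=0.000: state=(1.130, -1.000)
step 1 (dt=0.01): k1=(-1.000, -4.692), k2=(-1.023, -4.665), k3=(-1.023, -4.665), k4=(-1.047, -4.637); state += dt/6·(k1+2k2+2k3+k4)
t=0.010: state=(1.120, -1.047)
t=0.020: state=(1.109, -1.093)
t=0.030: state=(1.098, -1.138)
continuing one RK4 step at a time; state shown every 20 steps (Δt=0.2):
t=0.200: state=(0.845, -1.807)
t=0.400: state=(0.431, -2.249)
t=0.600: state=(-0.022, -2.199)
t=0.650: state=(-0.130, -2.108)
next step: t=0.660: state=(-0.151, -2.086) — theta has crossed -0.14
linear interpolation between t=0.650 (-0.12972) and t=0.660 (-0.15069) → t≈0.655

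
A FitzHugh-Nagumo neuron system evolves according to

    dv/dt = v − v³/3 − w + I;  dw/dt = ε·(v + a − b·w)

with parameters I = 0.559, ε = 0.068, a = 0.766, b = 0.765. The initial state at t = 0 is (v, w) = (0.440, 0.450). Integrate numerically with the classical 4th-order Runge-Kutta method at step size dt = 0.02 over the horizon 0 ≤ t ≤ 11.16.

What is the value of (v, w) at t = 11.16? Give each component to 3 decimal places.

(v, w) = (0.788, 1.426)

t=0.000: state=(0.440, 0.450)
step 1 (dt=0.02): k1=(0.521, 0.059), k2=(0.524, 0.059), k3=(0.524, 0.059), k4=(0.528, 0.059); state += dt/6·(k1+2k2+2k3+k4)
t=0.020: state=(0.450, 0.451)
t=0.040: state=(0.461, 0.452)
t=0.060: state=(0.472, 0.454)
continuing one RK4 step at a time; state shown every 25 steps (Δt=0.5):
t=0.500: state=(0.743, 0.484)
t=1.000: state=(1.096, 0.528)
t=1.500: state=(1.392, 0.582)
t=2.000: state=(1.559, 0.643)
t=2.500: state=(1.621, 0.706)
t=3.000: state=(1.628, 0.768)
t=3.500: state=(1.610, 0.828)
t=4.000: state=(1.581, 0.886)
t=4.500: state=(1.547, 0.942)
t=5.000: state=(1.511, 0.995)
t=5.500: state=(1.473, 1.045)
t=6.000: state=(1.433, 1.092)
t=6.500: state=(1.391, 1.137)
t=7.000: state=(1.348, 1.180)
t=7.500: state=(1.302, 1.220)
t=8.000: state=(1.253, 1.257)
t=8.500: state=(1.201, 1.292)
t=9.000: state=(1.144, 1.324)
t=9.500: state=(1.081, 1.353)
t=10.000: state=(1.009, 1.379)
t=10.500: state=(0.926, 1.402)
t=11.000: state=(0.825, 1.421)
t=11.160: state=(0.788, 1.426)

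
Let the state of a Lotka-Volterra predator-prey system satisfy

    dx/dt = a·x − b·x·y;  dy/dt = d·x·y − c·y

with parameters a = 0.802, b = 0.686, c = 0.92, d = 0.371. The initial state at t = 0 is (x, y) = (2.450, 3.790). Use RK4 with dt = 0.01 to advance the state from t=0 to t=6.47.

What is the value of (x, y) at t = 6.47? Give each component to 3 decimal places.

t=0.000: state=(2.450, 3.790)
step 1 (dt=0.01): k1=(-4.405, -0.042), k2=(-4.365, -0.073), k3=(-4.365, -0.073), k4=(-4.325, -0.103); state += dt/6·(k1+2k2+2k3+k4)
t=0.010: state=(2.406, 3.789)
t=0.020: state=(2.363, 3.788)
t=0.030: state=(2.321, 3.786)
continuing one RK4 step at a time; state shown every 25 steps (Δt=0.25):
t=0.250: state=(1.580, 3.618)
t=0.500: state=(1.070, 3.243)
t=0.750: state=(0.778, 2.804)
t=1.000: state=(0.610, 2.374)
t=1.250: state=(0.514, 1.987)
t=1.500: state=(0.460, 1.651)
t=1.750: state=(0.434, 1.367)
t=2.000: state=(0.428, 1.130)
t=2.250: state=(0.439, 0.935)
t=2.500: state=(0.463, 0.774)
t=2.750: state=(0.502, 0.643)
t=3.000: state=(0.554, 0.537)
t=3.250: state=(0.622, 0.450)
t=3.500: state=(0.708, 0.381)
t=3.750: state=(0.815, 0.324)
t=4.000: state=(0.946, 0.280)
t=4.250: state=(1.105, 0.244)
t=4.500: state=(1.298, 0.217)
t=4.750: state=(1.532, 0.196)
t=5.000: state=(1.812, 0.182)
t=5.250: state=(2.148, 0.174)
t=5.500: state=(2.548, 0.172)
t=5.750: state=(3.023, 0.176)
t=6.000: state=(3.580, 0.190)
t=6.250: state=(4.226, 0.217)
t=6.470: state=(4.865, 0.257)

(x, y) = (4.865, 0.257)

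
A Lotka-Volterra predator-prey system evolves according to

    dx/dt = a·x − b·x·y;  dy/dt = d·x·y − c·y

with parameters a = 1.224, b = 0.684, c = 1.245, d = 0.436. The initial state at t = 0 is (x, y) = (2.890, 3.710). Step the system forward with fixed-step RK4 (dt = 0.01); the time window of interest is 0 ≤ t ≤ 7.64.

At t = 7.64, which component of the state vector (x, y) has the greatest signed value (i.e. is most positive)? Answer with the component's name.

largest component: x

t=0.000: state=(2.890, 3.710)
step 1 (dt=0.01): k1=(-3.796, 0.056), k2=(-3.772, 0.025), k3=(-3.772, 0.025), k4=(-3.747, -0.005); state += dt/6·(k1+2k2+2k3+k4)
t=0.010: state=(2.852, 3.710)
t=0.020: state=(2.815, 3.710)
t=0.030: state=(2.778, 3.709)
continuing one RK4 step at a time; state shown every 25 steps (Δt=0.25):
t=0.250: state=(2.099, 3.557)
t=0.500: state=(1.599, 3.180)
t=0.750: state=(1.310, 2.725)
t=1.000: state=(1.160, 2.282)
t=1.250: state=(1.104, 1.890)
t=1.500: state=(1.117, 1.562)
t=1.750: state=(1.189, 1.296)
t=2.000: state=(1.318, 1.088)
t=2.250: state=(1.507, 0.929)
t=2.500: state=(1.765, 0.813)
t=2.750: state=(2.100, 0.735)
t=3.000: state=(2.526, 0.692)
t=3.250: state=(3.051, 0.686)
t=3.500: state=(3.675, 0.725)
t=3.750: state=(4.376, 0.823)
t=4.000: state=(5.089, 1.010)
t=4.250: state=(5.669, 1.333)
t=4.500: state=(5.886, 1.841)
t=4.750: state=(5.514, 2.525)
t=5.000: state=(4.574, 3.217)
t=5.250: state=(3.436, 3.646)
t=5.500: state=(2.481, 3.677)
t=5.750: state=(1.834, 3.399)
t=6.000: state=(1.443, 2.971)
t=6.250: state=(1.227, 2.514)
t=6.500: state=(1.124, 2.091)
t=6.750: state=(1.102, 1.729)
t=7.000: state=(1.144, 1.430)
t=7.250: state=(1.242, 1.193)
t=7.500: state=(1.399, 1.008)
t=7.640: state=(1.513, 0.926)
compare at T: x=1.513, y=0.926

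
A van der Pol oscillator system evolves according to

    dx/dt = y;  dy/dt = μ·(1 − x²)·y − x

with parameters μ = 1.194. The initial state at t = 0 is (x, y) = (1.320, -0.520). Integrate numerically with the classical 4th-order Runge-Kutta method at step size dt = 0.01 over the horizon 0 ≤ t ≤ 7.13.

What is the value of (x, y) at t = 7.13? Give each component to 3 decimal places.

t=0.000: state=(1.320, -0.520)
step 1 (dt=0.01): k1=(-0.520, -0.859), k2=(-0.524, -0.857), k3=(-0.524, -0.857), k4=(-0.529, -0.855); state += dt/6·(k1+2k2+2k3+k4)
t=0.010: state=(1.315, -0.529)
t=0.020: state=(1.309, -0.537)
t=0.030: state=(1.304, -0.546)
continuing one RK4 step at a time; state shown every 25 steps (Δt=0.25):
t=0.250: state=(1.164, -0.730)
t=0.500: state=(0.953, -0.965)
t=0.750: state=(0.675, -1.280)
t=1.000: state=(0.301, -1.739)
t=1.250: state=(-0.208, -2.347)
t=1.500: state=(-0.857, -2.744)
t=1.750: state=(-1.492, -2.134)
t=2.000: state=(-1.868, -0.884)
t=2.250: state=(-1.974, -0.060)
t=2.500: state=(-1.937, 0.306)
t=2.750: state=(-1.837, 0.474)
t=3.000: state=(-1.705, 0.579)
t=3.250: state=(-1.548, 0.678)
t=3.500: state=(-1.364, 0.796)
t=3.750: state=(-1.146, 0.960)
t=4.000: state=(-0.877, 1.205)
t=4.250: state=(-0.532, 1.586)
t=4.500: state=(-0.068, 2.159)
t=4.750: state=(0.553, 2.775)
t=5.000: state=(1.259, 2.664)
t=5.250: state=(1.785, 1.437)
t=5.500: state=(1.992, 0.324)
t=5.750: state=(1.998, -0.199)
t=6.000: state=(1.917, -0.417)
t=6.250: state=(1.798, -0.532)
t=6.500: state=(1.653, -0.623)
t=6.750: state=(1.486, -0.722)
t=7.000: state=(1.290, -0.852)
t=7.130: state=(1.173, -0.941)

(x, y) = (1.173, -0.941)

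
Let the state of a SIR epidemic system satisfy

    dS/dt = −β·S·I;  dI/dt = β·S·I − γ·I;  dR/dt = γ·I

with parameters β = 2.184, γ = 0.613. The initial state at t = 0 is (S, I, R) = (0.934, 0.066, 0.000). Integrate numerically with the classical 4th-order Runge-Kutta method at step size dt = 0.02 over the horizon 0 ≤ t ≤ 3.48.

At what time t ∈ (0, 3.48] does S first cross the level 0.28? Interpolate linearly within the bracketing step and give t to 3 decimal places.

t=0.000: state=(0.934, 0.066, 0.000)
step 1 (dt=0.02): k1=(-0.135, 0.094, 0.040), k2=(-0.136, 0.095, 0.041), k3=(-0.136, 0.095, 0.041), k4=(-0.138, 0.096, 0.042); state += dt/6·(k1+2k2+2k3+k4)
t=0.020: state=(0.931, 0.068, 0.001)
t=0.040: state=(0.928, 0.070, 0.002)
t=0.060: state=(0.926, 0.072, 0.003)
continuing one RK4 step at a time; state shown every 10 steps (Δt=0.2):
t=0.200: state=(0.903, 0.087, 0.009)
t=0.400: state=(0.865, 0.114, 0.022)
t=0.600: state=(0.817, 0.145, 0.037)
t=0.800: state=(0.761, 0.181, 0.057)
t=1.000: state=(0.697, 0.221, 0.082)
t=1.200: state=(0.628, 0.261, 0.112)
t=1.400: state=(0.556, 0.299, 0.146)
t=1.600: state=(0.484, 0.331, 0.185)
t=1.800: state=(0.416, 0.357, 0.227)
t=2.000: state=(0.355, 0.374, 0.272)
t=2.200: state=(0.301, 0.381, 0.318)
t=2.280: state=(0.281, 0.382, 0.337)
next step: t=2.300: state=(0.277, 0.382, 0.341) — S has crossed 0.28
linear interpolation between t=2.280 (0.28139) and t=2.300 (0.27673) → t≈2.286

t = 2.286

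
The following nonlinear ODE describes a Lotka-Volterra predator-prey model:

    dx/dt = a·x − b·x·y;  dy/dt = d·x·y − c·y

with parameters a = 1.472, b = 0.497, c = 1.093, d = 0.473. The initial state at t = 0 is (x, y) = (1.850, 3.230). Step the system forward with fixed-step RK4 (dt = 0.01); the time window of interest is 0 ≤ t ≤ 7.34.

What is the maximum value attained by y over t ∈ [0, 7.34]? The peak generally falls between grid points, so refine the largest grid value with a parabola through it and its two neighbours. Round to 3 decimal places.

max y = 3.610

t=0.000: state=(1.850, 3.230)
step 1 (dt=0.01): k1=(-0.247, -0.704), k2=(-0.243, -0.705), k3=(-0.243, -0.705), k4=(-0.240, -0.706); state += dt/6·(k1+2k2+2k3+k4)
t=0.010: state=(1.848, 3.223)
t=0.020: state=(1.845, 3.216)
t=0.030: state=(1.843, 3.209)
continuing one RK4 step at a time; state shown every 25 steps (Δt=0.25):
t=0.250: state=(1.809, 3.050)
t=0.500: state=(1.810, 2.873)
t=0.750: state=(1.848, 2.713)
t=1.000: state=(1.923, 2.579)
t=1.250: state=(2.030, 2.479)
t=1.500: state=(2.165, 2.416)
t=1.750: state=(2.320, 2.396)
t=2.000: state=(2.486, 2.423)
t=2.250: state=(2.648, 2.497)
t=2.500: state=(2.785, 2.621)
t=2.750: state=(2.876, 2.789)
t=3.000: state=(2.903, 2.989)
t=3.250: state=(2.856, 3.199)
t=3.500: state=(2.739, 3.390)
t=3.750: state=(2.573, 3.533)
t=4.000: state=(2.384, 3.604)
t=4.250: state=(2.200, 3.595)
t=4.500: state=(2.043, 3.515)
t=4.750: state=(1.922, 3.380)
t=5.000: state=(1.844, 3.212)
t=5.250: state=(1.808, 3.031)
t=5.500: state=(1.812, 2.856)
t=5.750: state=(1.854, 2.698)
t=6.000: state=(1.932, 2.567)
t=6.250: state=(2.043, 2.470)
t=6.500: state=(2.180, 2.412)
t=6.750: state=(2.337, 2.397)
t=7.000: state=(2.504, 2.428)
t=7.250: state=(2.664, 2.508)
t=7.340: state=(2.716, 2.549)
largest grid value and its neighbours: y(4.090)=3.60994, y(4.100)=3.60997, y(4.110)=3.60987
parabola through these three points peaks at t≈4.097 with y≈3.60998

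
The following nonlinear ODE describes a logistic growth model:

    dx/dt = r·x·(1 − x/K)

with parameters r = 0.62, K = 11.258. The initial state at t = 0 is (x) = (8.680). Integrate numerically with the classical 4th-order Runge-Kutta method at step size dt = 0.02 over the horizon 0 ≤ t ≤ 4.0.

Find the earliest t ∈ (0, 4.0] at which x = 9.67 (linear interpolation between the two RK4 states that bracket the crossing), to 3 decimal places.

t = 0.956

t=0.000: state=(8.680)
step 1 (dt=0.02): k1=(1.232), k2=(1.228), k3=(1.228), k4=(1.224); state += dt/6·(k1+2k2+2k3+k4)
t=0.020: state=(8.705)
t=0.040: state=(8.729)
t=0.060: state=(8.753)
continuing one RK4 step at a time; state shown every 10 steps (Δt=0.2):
t=0.200: state=(8.918)
t=0.400: state=(9.140)
t=0.600: state=(9.345)
t=0.800: state=(9.534)
t=0.940: state=(9.657)
next step: t=0.960: state=(9.674) — x has crossed 9.67
linear interpolation between t=0.940 (9.65666) and t=0.960 (9.67362) → t≈0.956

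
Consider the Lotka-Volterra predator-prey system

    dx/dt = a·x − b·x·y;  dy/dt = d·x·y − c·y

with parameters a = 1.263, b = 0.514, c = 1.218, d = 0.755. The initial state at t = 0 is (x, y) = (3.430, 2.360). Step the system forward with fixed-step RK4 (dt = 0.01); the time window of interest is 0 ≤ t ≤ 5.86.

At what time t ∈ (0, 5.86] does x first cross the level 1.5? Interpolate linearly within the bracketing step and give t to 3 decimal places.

t=0.000: state=(3.430, 2.360)
step 1 (dt=0.01): k1=(0.171, 3.237), k2=(0.143, 3.261), k3=(0.143, 3.261), k4=(0.114, 3.284); state += dt/6·(k1+2k2+2k3+k4)
t=0.010: state=(3.431, 2.393)
t=0.020: state=(3.432, 2.426)
t=0.030: state=(3.433, 2.459)
continuing one RK4 step at a time; state shown every 20 steps (Δt=0.2):
t=0.200: state=(3.341, 3.094)
t=0.400: state=(2.999, 3.925)
t=0.600: state=(2.479, 4.659)
t=0.800: state=(1.927, 5.090)
t=0.980: state=(1.503, 5.155)
next step: t=0.990: state=(1.482, 5.150) — x has crossed 1.5
linear interpolation between t=0.980 (1.50253) and t=0.990 (1.48186) → t≈0.981

t = 0.981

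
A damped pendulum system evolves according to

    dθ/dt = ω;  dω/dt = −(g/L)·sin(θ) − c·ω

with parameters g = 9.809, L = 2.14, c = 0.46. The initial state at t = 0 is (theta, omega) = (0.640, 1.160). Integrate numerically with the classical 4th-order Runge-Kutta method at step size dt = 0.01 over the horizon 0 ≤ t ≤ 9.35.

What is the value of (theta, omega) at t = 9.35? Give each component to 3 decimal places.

t=0.000: state=(0.640, 1.160)
step 1 (dt=0.01): k1=(1.160, -3.271), k2=(1.144, -3.285), k3=(1.144, -3.284), k4=(1.127, -3.298); state += dt/6·(k1+2k2+2k3+k4)
t=0.010: state=(0.651, 1.127)
t=0.020: state=(0.663, 1.094)
t=0.030: state=(0.673, 1.061)
continuing one RK4 step at a time; state shown every 50 steps (Δt=0.5):
t=0.500: state=(0.791, -0.531)
t=1.000: state=(0.237, -1.465)
t=1.500: state=(-0.414, -0.913)
t=2.000: state=(-0.560, 0.330)
t=2.500: state=(-0.177, 1.037)
t=3.000: state=(0.289, 0.659)
t=3.500: state=(0.395, -0.238)
t=4.000: state=(0.119, -0.739)
t=4.500: state=(-0.209, -0.459)
t=5.000: state=(-0.277, 0.185)
t=5.500: state=(-0.076, 0.528)
t=6.000: state=(0.154, 0.312)
t=6.500: state=(0.194, -0.147)
t=7.000: state=(0.047, -0.377)
t=7.500: state=(-0.114, -0.210)
t=8.000: state=(-0.136, 0.117)
t=8.500: state=(-0.027, 0.269)
t=9.000: state=(0.084, 0.140)
t=9.350: state=(0.104, -0.028)

(theta, omega) = (0.104, -0.028)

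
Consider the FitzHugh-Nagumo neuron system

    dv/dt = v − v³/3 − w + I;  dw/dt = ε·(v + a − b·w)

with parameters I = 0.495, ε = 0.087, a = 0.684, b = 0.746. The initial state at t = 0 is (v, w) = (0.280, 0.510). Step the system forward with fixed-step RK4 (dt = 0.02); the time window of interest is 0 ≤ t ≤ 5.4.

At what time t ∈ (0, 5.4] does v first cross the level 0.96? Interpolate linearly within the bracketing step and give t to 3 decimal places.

t = 1.607

t=0.000: state=(0.280, 0.510)
step 1 (dt=0.02): k1=(0.258, 0.051), k2=(0.260, 0.051), k3=(0.260, 0.051), k4=(0.261, 0.051); state += dt/6·(k1+2k2+2k3+k4)
t=0.020: state=(0.285, 0.511)
t=0.040: state=(0.290, 0.512)
t=0.060: state=(0.296, 0.513)
continuing one RK4 step at a time; state shown every 10 steps (Δt=0.2):
t=0.200: state=(0.335, 0.521)
t=0.400: state=(0.399, 0.532)
t=0.600: state=(0.472, 0.544)
t=0.800: state=(0.554, 0.558)
t=1.000: state=(0.646, 0.573)
t=1.200: state=(0.745, 0.590)
t=1.400: state=(0.850, 0.608)
t=1.600: state=(0.956, 0.627)
next step: t=1.620: state=(0.967, 0.629) — v has crossed 0.96
linear interpolation between t=1.600 (0.95640) and t=1.620 (0.96704) → t≈1.607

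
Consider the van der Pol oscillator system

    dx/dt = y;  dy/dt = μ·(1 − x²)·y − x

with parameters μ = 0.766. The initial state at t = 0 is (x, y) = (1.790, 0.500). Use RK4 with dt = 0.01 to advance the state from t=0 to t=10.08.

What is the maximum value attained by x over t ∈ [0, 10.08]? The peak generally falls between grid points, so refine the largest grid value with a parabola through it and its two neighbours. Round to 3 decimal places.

max x = 2.004

t=0.000: state=(1.790, 0.500)
step 1 (dt=0.01): k1=(0.500, -2.634), k2=(0.487, -2.618), k3=(0.487, -2.618), k4=(0.474, -2.601); state += dt/6·(k1+2k2+2k3+k4)
t=0.010: state=(1.795, 0.474)
t=0.020: state=(1.799, 0.448)
t=0.030: state=(1.804, 0.422)
continuing one RK4 step at a time; state shown every 50 steps (Δt=0.5):
t=0.500: state=(1.783, -0.399)
t=1.000: state=(1.469, -0.824)
t=1.500: state=(0.958, -1.246)
t=2.000: state=(0.179, -1.918)
t=2.500: state=(-0.943, -2.382)
t=3.000: state=(-1.842, -0.960)
t=3.500: state=(-1.967, 0.267)
t=4.000: state=(-1.705, 0.719)
t=4.500: state=(-1.264, 1.056)
t=5.000: state=(-0.619, 1.576)
t=5.500: state=(0.360, 2.335)
t=6.000: state=(1.513, 1.868)
t=6.500: state=(1.998, 0.174)
t=7.000: state=(1.872, -0.545)
t=7.500: state=(1.512, -0.881)
t=8.000: state=(0.981, -1.277)
t=8.500: state=(0.187, -1.952)
t=9.000: state=(-0.955, -2.422)
t=9.500: state=(-1.863, -0.952)
t=10.000: state=(-1.981, 0.277)
t=10.080: state=(-1.954, 0.377)
largest grid value and its neighbours: x(6.570)=2.00414, x(6.580)=2.00423, x(6.590)=2.00412
parabola through these three points peaks at t≈6.579 with x≈2.00423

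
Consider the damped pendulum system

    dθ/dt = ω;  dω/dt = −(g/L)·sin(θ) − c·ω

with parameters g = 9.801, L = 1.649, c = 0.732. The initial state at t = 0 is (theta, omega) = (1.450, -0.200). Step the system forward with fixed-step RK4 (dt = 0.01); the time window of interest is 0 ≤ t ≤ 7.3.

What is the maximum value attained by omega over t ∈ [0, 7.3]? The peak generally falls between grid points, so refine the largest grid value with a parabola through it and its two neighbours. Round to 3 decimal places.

t=0.000: state=(1.450, -0.200)
step 1 (dt=0.01): k1=(-0.200, -5.754), k2=(-0.229, -5.732), k3=(-0.229, -5.732), k4=(-0.257, -5.710); state += dt/6·(k1+2k2+2k3+k4)
t=0.010: state=(1.448, -0.257)
t=0.020: state=(1.445, -0.314)
t=0.030: state=(1.441, -0.371)
continuing one RK4 step at a time; state shown every 25 steps (Δt=0.25):
t=0.250: state=(1.232, -1.493)
t=0.500: state=(0.737, -2.371)
t=0.750: state=(0.109, -2.514)
t=1.000: state=(-0.450, -1.836)
t=1.250: state=(-0.773, -0.722)
t=1.500: state=(-0.812, 0.388)
t=1.750: state=(-0.603, 1.218)
t=2.000: state=(-0.243, 1.571)
t=2.250: state=(0.135, 1.367)
t=2.500: state=(0.406, 0.754)
t=2.750: state=(0.502, 0.012)
t=3.000: state=(0.422, -0.610)
t=3.250: state=(0.221, -0.941)
t=3.500: state=(-0.018, -0.916)
t=3.750: state=(-0.212, -0.594)
t=4.000: state=(-0.304, -0.134)
t=4.250: state=(-0.282, 0.291)
t=4.500: state=(-0.172, 0.553)
t=4.750: state=(-0.024, 0.591)
t=5.000: state=(0.107, 0.429)
t=5.250: state=(0.181, 0.154)
t=5.500: state=(0.183, -0.126)
t=5.750: state=(0.125, -0.317)
t=6.000: state=(0.036, -0.373)
t=6.250: state=(-0.050, -0.297)
t=6.500: state=(-0.106, -0.136)
t=6.750: state=(-0.117, 0.043)
t=7.000: state=(-0.088, 0.177)
t=7.250: state=(-0.035, 0.232)
t=7.300: state=(-0.023, 0.232)
largest grid value and its neighbours: omega(2.020)=1.57426, omega(2.030)=1.57473, omega(2.040)=1.57429
parabola through these three points peaks at t≈2.030 with omega≈1.57473

max omega = 1.575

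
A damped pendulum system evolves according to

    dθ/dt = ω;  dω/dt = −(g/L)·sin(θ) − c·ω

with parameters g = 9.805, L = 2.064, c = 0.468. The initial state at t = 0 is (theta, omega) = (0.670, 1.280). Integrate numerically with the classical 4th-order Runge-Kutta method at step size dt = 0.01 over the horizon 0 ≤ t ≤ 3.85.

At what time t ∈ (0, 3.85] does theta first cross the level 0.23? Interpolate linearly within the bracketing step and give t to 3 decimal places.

t = 1.012

t=0.000: state=(0.670, 1.280)
step 1 (dt=0.01): k1=(1.280, -3.549), k2=(1.262, -3.564), k3=(1.262, -3.564), k4=(1.244, -3.579); state += dt/6·(k1+2k2+2k3+k4)
t=0.010: state=(0.683, 1.244)
t=0.020: state=(0.695, 1.208)
t=0.030: state=(0.707, 1.172)
continuing one RK4 step at a time; state shown every 20 steps (Δt=0.2):
t=0.200: state=(0.852, 0.532)
t=0.400: state=(0.883, -0.215)
t=0.600: state=(0.772, -0.869)
t=0.800: state=(0.547, -1.351)
t=1.000: state=(0.249, -1.581)
t=1.010: state=(0.233, -1.585)
next step: t=1.020: state=(0.217, -1.588) — theta has crossed 0.23
linear interpolation between t=1.010 (0.23305) and t=1.020 (0.21718) → t≈1.012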